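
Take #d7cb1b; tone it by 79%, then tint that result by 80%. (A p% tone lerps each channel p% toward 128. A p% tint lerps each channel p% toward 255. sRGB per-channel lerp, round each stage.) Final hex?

#d7cb1b is rgb(215, 203, 27).
Lerp each channel 79% toward 128:
  R: 215 + 0.79×(128−215) = 215 − 68.73 = 146.27 → 146
  G: 203 − 59.25 = 143.75 → 144
  B: 27 + 79.79 = 106.79 → 107
After the tone: rgb(146, 144, 107) = #92906b.
Lerp each channel 80% toward 255:
  R: 146 + 0.8×(255−146) = 146 + 87.2 = 233.2 → 233
  G: 144 + 88.8 = 232.8 → 233
  B: 107 + 118.4 = 225.4 → 225
rgb(233, 233, 225) = #e9e9e1.

#e9e9e1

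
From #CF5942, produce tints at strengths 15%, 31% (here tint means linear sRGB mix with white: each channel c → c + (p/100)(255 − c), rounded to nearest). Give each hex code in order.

#D6725E, #DE8C7D

#CF5942 is rgb(207, 89, 66).
15%: (207 + 7.2 = 214.2→214, 89 + 24.9 = 113.9→114, 66 + 28.35 = 94.35→94) → #D6725E
31%: (207 + 14.88 = 221.88→222, 89 + 51.46 = 140.46→140, 66 + 58.59 = 124.59→125) → #DE8C7D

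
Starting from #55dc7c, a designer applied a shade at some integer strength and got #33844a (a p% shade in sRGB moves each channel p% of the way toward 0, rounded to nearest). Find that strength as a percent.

#55dc7c is rgb(85, 220, 124); #33844a is rgb(51, 132, 74).
On the G channel (widest range): 132 ≈ 220 + (p/100)(0 − 220), so p ≈ 100×(132 − 220)/(0 − 220) = -8800/-220 = 40.00.
p = 40 reproduces all three channels after rounding.

40%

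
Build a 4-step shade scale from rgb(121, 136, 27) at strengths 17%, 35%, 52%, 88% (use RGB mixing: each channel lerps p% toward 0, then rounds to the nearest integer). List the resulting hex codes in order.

17%: (121 − 20.57 = 100.43→100, 136 − 23.12 = 112.88→113, 27 − 4.59 = 22.41→22) → #647116
35%: (121 − 42.35 = 78.65→79, 136 − 47.6 = 88.4→88, 27 − 9.45 = 17.55→18) → #4f5812
52%: (121 − 62.92 = 58.08→58, 136 − 70.72 = 65.28→65, 27 − 14.04 = 12.96→13) → #3a410d
88%: (121 − 106.48 = 14.52→15, 136 − 119.68 = 16.32→16, 27 − 23.76 = 3.24→3) → #0f1003

#647116, #4f5812, #3a410d, #0f1003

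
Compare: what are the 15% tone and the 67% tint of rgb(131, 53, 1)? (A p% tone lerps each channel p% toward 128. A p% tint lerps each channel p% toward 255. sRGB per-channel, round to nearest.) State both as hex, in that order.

#834014, #d6bcab

15% tone:
  R: 131 − 0.45 = 130.55 → 131
  G: 53 + 0.15×(128−53) = 53 + 11.25 = 64.25 → 64
  B: 1 + 19.05 = 20.05 → 20
  → #834014
67% tint:
  R: 131 + 83.08 = 214.08 → 214
  G: 53 + 0.67×(255−53) = 53 + 135.34 = 188.34 → 188
  B: 1 + 0.67×(255−1) = 1 + 170.18 = 171.18 → 171
  → #d6bcab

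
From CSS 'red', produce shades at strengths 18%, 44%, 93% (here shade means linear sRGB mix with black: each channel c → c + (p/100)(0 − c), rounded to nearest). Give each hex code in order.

#D10000, #8F0000, #120000

CSS red is rgb(255, 0, 0).
18%: (255 − 45.9 = 209.1→209, 0→0, 0→0) → #D10000
44%: (255 − 112.2 = 142.8→143, 0→0, 0→0) → #8F0000
93%: (255 − 237.15 = 17.85→18, 0→0, 0→0) → #120000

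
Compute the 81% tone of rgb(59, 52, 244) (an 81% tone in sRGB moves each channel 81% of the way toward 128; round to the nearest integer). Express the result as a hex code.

#737296

Per channel, c → c + 0.81(128 − c):
  R: 59 + 0.81×(128−59) = 59 + 55.89 = 114.89 → 115
  G: 52 + 61.56 = 113.56 → 114
  B: 244 + 0.81×(128−244) = 244 − 93.96 = 150.04 → 150
rgb(115, 114, 150) = #737296.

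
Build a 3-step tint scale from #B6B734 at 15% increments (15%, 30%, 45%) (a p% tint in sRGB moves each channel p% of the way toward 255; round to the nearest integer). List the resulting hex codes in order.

#B6B734 is rgb(182, 183, 52).
15%: (182 + 10.95 = 192.95→193, 183 + 10.8 = 193.8→194, 52 + 30.45 = 82.45→82) → #C1C252
30%: (182 + 21.9 = 203.9→204, 183 + 21.6 = 204.6→205, 52 + 60.9 = 112.9→113) → #CCCD71
45%: (182 + 32.85 = 214.85→215, 183 + 32.4 = 215.4→215, 52 + 91.35 = 143.35→143) → #D7D78F

#C1C252, #CCCD71, #D7D78F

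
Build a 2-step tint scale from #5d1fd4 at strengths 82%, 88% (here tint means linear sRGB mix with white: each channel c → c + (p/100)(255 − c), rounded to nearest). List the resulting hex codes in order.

#5d1fd4 is rgb(93, 31, 212).
82%: (93 + 132.84 = 225.84→226, 31 + 183.68 = 214.68→215, 212 + 35.26 = 247.26→247) → #e2d7f7
88%: (93 + 142.56 = 235.56→236, 31 + 197.12 = 228.12→228, 212 + 37.84 = 249.84→250) → #ece4fa

#e2d7f7, #ece4fa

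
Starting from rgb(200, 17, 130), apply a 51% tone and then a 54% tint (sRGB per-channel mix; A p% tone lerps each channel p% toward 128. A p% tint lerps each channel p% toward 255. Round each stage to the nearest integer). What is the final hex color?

#D5ACC5

Per channel, c → c + 0.51(128 − c):
  R: 200 + 0.51×(128−200) = 200 − 36.72 = 163.28 → 163
  G: 17 + 56.61 = 73.61 → 74
  B: 130 − 1.02 = 128.98 → 129
After the tone: rgb(163, 74, 129) = #A34A81.
Lerp each channel 54% toward 255:
  R: 163 + 0.54×(255−163) = 163 + 49.68 = 212.68 → 213
  G: 74 + 0.54×(255−74) = 74 + 97.74 = 171.74 → 172
  B: 129 + 0.54×(255−129) = 129 + 68.04 = 197.04 → 197
rgb(213, 172, 197) = #D5ACC5.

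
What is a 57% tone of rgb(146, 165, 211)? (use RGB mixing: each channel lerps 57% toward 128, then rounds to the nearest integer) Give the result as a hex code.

#8890A4

Per channel, c → c + 0.57(128 − c):
  R: 146 − 10.26 = 135.74 → 136
  G: 165 − 21.09 = 143.91 → 144
  B: 211 + 0.57×(128−211) = 211 − 47.31 = 163.69 → 164
rgb(136, 144, 164) = #8890A4.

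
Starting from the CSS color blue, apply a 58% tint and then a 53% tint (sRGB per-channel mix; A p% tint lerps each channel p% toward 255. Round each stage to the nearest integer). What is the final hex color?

#cdcdff

CSS blue is rgb(0, 0, 255).
Lerp each channel 58% toward 255:
  R: 0 + 147.9 = 147.9 → 148
  G: 0 + 147.9 = 147.9 → 148
  B: 255 + 0 = 255 → 255
After the tint: rgb(148, 148, 255) = #9494ff.
Lerp each channel 53% toward 255:
  R: 148 + 56.71 = 204.71 → 205
  G: 148 + 0.53×(255−148) = 148 + 56.71 = 204.71 → 205
  B: 255 + 0 = 255 → 255
rgb(205, 205, 255) = #cdcdff.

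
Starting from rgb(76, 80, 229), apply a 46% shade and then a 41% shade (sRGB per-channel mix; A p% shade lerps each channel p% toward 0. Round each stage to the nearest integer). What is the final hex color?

A 46% shade moves each channel 46% toward 0:
  R: 76 − 34.96 = 41.04 → 41
  G: 80 − 36.8 = 43.2 → 43
  B: 229 + 0.46×(0−229) = 229 − 105.34 = 123.66 → 124
After the shade: rgb(41, 43, 124) = #292b7c.
A 41% shade moves each channel 41% toward 0:
  R: 41 − 16.81 = 24.19 → 24
  G: 43 − 17.63 = 25.37 → 25
  B: 124 + 0.41×(0−124) = 124 − 50.84 = 73.16 → 73
rgb(24, 25, 73) = #181949.

#181949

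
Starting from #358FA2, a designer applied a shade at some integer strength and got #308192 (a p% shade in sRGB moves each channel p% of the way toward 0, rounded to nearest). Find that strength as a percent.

10%

#358FA2 is rgb(53, 143, 162); #308192 is rgb(48, 129, 146).
On the B channel (widest range): 146 ≈ 162 + (p/100)(0 − 162), so p ≈ 100×(146 − 162)/(0 − 162) = -1600/-162 = 9.88.
p = 10 reproduces all three channels after rounding.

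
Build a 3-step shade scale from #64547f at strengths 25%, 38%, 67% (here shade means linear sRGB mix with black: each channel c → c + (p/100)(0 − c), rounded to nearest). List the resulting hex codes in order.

#4b3f5f, #3e344f, #211c2a

#64547f is rgb(100, 84, 127).
25%: (100 − 25 = 75→75, 84 − 21 = 63→63, 127 − 31.75 = 95.25→95) → #4b3f5f
38%: (100 − 38 = 62→62, 84 − 31.92 = 52.08→52, 127 − 48.26 = 78.74→79) → #3e344f
67%: (100 − 67 = 33→33, 84 − 56.28 = 27.72→28, 127 − 85.09 = 41.91→42) → #211c2a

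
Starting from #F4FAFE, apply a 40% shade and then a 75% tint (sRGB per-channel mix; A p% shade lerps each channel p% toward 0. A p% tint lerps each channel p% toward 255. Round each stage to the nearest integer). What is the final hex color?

#E4E5E5

#F4FAFE is rgb(244, 250, 254).
A 40% shade moves each channel 40% toward 0:
  R: 244 + 0.4×(0−244) = 244 − 97.6 = 146.4 → 146
  G: 250 + 0.4×(0−250) = 250 − 100 = 150 → 150
  B: 254 + 0.4×(0−254) = 254 − 101.6 = 152.4 → 152
After the shade: rgb(146, 150, 152) = #929698.
Per channel, c → c + 0.75(255 − c):
  R: 146 + 0.75×(255−146) = 146 + 81.75 = 227.75 → 228
  G: 150 + 0.75×(255−150) = 150 + 78.75 = 228.75 → 229
  B: 152 + 0.75×(255−152) = 152 + 77.25 = 229.25 → 229
rgb(228, 229, 229) = #E4E5E5.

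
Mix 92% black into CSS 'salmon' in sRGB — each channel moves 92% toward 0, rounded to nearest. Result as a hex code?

CSS salmon is rgb(250, 128, 114).
Per channel, c → c + 0.92(0 − c):
  R: 250 + 0.92×(0−250) = 250 − 230 = 20 → 20
  G: 128 + 0.92×(0−128) = 128 − 117.76 = 10.24 → 10
  B: 114 − 104.88 = 9.12 → 9
rgb(20, 10, 9) = #140A09.

#140A09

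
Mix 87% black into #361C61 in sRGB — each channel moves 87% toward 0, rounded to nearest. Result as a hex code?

#07040D

#361C61 is rgb(54, 28, 97).
Lerp each channel 87% toward 0:
  R: 54 − 46.98 = 7.02 → 7
  G: 28 − 24.36 = 3.64 → 4
  B: 97 + 0.87×(0−97) = 97 − 84.39 = 12.61 → 13
rgb(7, 4, 13) = #07040D.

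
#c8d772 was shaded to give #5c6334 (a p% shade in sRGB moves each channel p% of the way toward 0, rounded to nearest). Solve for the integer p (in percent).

54%

#c8d772 is rgb(200, 215, 114); #5c6334 is rgb(92, 99, 52).
On the G channel (widest range): 99 ≈ 215 + (p/100)(0 − 215), so p ≈ 100×(99 − 215)/(0 − 215) = -11600/-215 = 53.95.
p = 54 reproduces all three channels after rounding.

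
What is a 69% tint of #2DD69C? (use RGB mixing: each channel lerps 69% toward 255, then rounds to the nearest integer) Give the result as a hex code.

#2DD69C is rgb(45, 214, 156).
Per channel, c → c + 0.69(255 − c):
  R: 45 + 144.9 = 189.9 → 190
  G: 214 + 28.29 = 242.29 → 242
  B: 156 + 0.69×(255−156) = 156 + 68.31 = 224.31 → 224
rgb(190, 242, 224) = #BEF2E0.

#BEF2E0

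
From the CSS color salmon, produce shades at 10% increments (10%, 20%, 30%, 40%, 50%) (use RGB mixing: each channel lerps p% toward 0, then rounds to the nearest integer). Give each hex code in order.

#E17367, #C8665B, #AF5A50, #964D44, #7D4039

CSS salmon is rgb(250, 128, 114).
10%: (250 − 25 = 225→225, 128 − 12.8 = 115.2→115, 114 − 11.4 = 102.6→103) → #E17367
20%: (250 − 50 = 200→200, 128 − 25.6 = 102.4→102, 114 − 22.8 = 91.2→91) → #C8665B
30%: (250 − 75 = 175→175, 128 − 38.4 = 89.6→90, 114 − 34.2 = 79.8→80) → #AF5A50
40%: (250 − 100 = 150→150, 128 − 51.2 = 76.8→77, 114 − 45.6 = 68.4→68) → #964D44
50%: (250 − 125 = 125→125, 128 − 64 = 64→64, 114 − 57 = 57→57) → #7D4039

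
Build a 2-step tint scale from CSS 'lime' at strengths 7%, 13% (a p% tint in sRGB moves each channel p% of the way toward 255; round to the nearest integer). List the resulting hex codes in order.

#12FF12, #21FF21

CSS lime is rgb(0, 255, 0).
7%: (0 + 17.85 = 17.85→18, 255→255, 0 + 17.85 = 17.85→18) → #12FF12
13%: (0 + 33.15 = 33.15→33, 255→255, 0 + 33.15 = 33.15→33) → #21FF21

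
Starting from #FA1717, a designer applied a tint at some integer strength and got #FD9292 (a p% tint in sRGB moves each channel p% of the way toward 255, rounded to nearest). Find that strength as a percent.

#FA1717 is rgb(250, 23, 23); #FD9292 is rgb(253, 146, 146).
On the G channel (widest range): 146 ≈ 23 + (p/100)(255 − 23), so p ≈ 100×(146 − 23)/(255 − 23) = 12300/232 = 53.02.
p = 53 reproduces all three channels after rounding.

53%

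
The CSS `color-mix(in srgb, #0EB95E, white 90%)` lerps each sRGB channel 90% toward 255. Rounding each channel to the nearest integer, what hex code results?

#0EB95E is rgb(14, 185, 94).
Lerp each channel 90% toward 255:
  R: 14 + 0.9×(255−14) = 14 + 216.9 = 230.9 → 231
  G: 185 + 0.9×(255−185) = 185 + 63 = 248 → 248
  B: 94 + 0.9×(255−94) = 94 + 144.9 = 238.9 → 239
rgb(231, 248, 239) = #E7F8EF.

#E7F8EF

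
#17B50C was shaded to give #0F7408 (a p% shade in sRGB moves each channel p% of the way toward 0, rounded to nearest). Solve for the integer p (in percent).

#17B50C is rgb(23, 181, 12); #0F7408 is rgb(15, 116, 8).
On the G channel (widest range): 116 ≈ 181 + (p/100)(0 − 181), so p ≈ 100×(116 − 181)/(0 − 181) = -6500/-181 = 35.91.
p = 36 reproduces all three channels after rounding.

36%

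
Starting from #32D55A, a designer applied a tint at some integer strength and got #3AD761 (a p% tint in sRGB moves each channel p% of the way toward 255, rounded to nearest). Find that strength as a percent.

4%

#32D55A is rgb(50, 213, 90); #3AD761 is rgb(58, 215, 97).
On the R channel (widest range): 58 ≈ 50 + (p/100)(255 − 50), so p ≈ 100×(58 − 50)/(255 − 50) = 800/205 = 3.90.
p = 4 reproduces all three channels after rounding.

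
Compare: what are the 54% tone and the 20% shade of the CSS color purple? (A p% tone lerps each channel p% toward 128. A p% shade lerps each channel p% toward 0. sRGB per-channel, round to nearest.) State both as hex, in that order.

#804580, #660066

CSS purple is rgb(128, 0, 128).
54% tone:
  R: 128 + 0 = 128 → 128
  G: 0 + 0.54×(128−0) = 0 + 69.12 = 69.12 → 69
  B: 128 + 0 = 128 → 128
  → #804580
20% shade:
  R: 128 + 0.2×(0−128) = 128 − 25.6 = 102.4 → 102
  G: 0 + 0.2×(0−0) = 0 + 0 = 0 → 0
  B: 128 + 0.2×(0−128) = 128 − 25.6 = 102.4 → 102
  → #660066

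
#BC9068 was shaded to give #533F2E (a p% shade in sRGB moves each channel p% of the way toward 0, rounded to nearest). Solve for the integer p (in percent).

56%

#BC9068 is rgb(188, 144, 104); #533F2E is rgb(83, 63, 46).
On the R channel (widest range): 83 ≈ 188 + (p/100)(0 − 188), so p ≈ 100×(83 − 188)/(0 − 188) = -10500/-188 = 55.85.
p = 56 reproduces all three channels after rounding.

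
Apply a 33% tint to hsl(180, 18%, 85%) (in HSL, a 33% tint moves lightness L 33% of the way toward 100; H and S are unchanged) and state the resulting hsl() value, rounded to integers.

L moves 33% from 85 toward 100: 85 + 4.95 = 89.95 → 90.
H and S are unchanged.

hsl(180, 18%, 90%)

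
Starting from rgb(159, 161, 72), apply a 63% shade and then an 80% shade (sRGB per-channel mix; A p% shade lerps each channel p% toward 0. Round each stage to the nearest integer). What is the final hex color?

#0c0c05

A 63% shade moves each channel 63% toward 0:
  R: 159 − 100.17 = 58.83 → 59
  G: 161 + 0.63×(0−161) = 161 − 101.43 = 59.57 → 60
  B: 72 + 0.63×(0−72) = 72 − 45.36 = 26.64 → 27
After the shade: rgb(59, 60, 27) = #3b3c1b.
An 80% shade moves each channel 80% toward 0:
  R: 59 − 47.2 = 11.8 → 12
  G: 60 + 0.8×(0−60) = 60 − 48 = 12 → 12
  B: 27 − 21.6 = 5.4 → 5
rgb(12, 12, 5) = #0c0c05.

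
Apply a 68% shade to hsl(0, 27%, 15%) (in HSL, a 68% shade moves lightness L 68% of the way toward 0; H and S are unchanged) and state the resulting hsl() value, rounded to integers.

hsl(0, 27%, 5%)

L moves 68% from 15 toward 0: 15 − 10.2 = 4.8 → 5.
H and S are unchanged.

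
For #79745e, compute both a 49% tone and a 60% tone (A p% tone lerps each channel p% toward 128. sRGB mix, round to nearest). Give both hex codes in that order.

#7c7a6f, #7d7b72

#79745e is rgb(121, 116, 94).
49% tone:
  R: 121 + 0.49×(128−121) = 121 + 3.43 = 124.43 → 124
  G: 116 + 0.49×(128−116) = 116 + 5.88 = 121.88 → 122
  B: 94 + 0.49×(128−94) = 94 + 16.66 = 110.66 → 111
  → #7c7a6f
60% tone:
  R: 121 + 4.2 = 125.2 → 125
  G: 116 + 7.2 = 123.2 → 123
  B: 94 + 20.4 = 114.4 → 114
  → #7d7b72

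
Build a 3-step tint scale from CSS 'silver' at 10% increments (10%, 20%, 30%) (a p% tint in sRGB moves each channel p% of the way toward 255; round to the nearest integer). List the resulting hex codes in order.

#C6C6C6, #CDCDCD, #D3D3D3

CSS silver is rgb(192, 192, 192).
10%: (192 + 6.3 = 198.3→198, 192 + 6.3 = 198.3→198, 192 + 6.3 = 198.3→198) → #C6C6C6
20%: (192 + 12.6 = 204.6→205, 192 + 12.6 = 204.6→205, 192 + 12.6 = 204.6→205) → #CDCDCD
30%: (192 + 18.9 = 210.9→211, 192 + 18.9 = 210.9→211, 192 + 18.9 = 210.9→211) → #D3D3D3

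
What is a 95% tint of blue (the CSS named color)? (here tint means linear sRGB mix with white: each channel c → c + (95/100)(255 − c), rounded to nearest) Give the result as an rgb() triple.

CSS blue is rgb(0, 0, 255).
A 95% tint moves each channel 95% toward 255:
  R: 0 + 0.95×(255−0) = 0 + 242.25 = 242.25 → 242
  G: 0 + 0.95×(255−0) = 0 + 242.25 = 242.25 → 242
  B: 255 + 0 = 255 → 255

rgb(242, 242, 255)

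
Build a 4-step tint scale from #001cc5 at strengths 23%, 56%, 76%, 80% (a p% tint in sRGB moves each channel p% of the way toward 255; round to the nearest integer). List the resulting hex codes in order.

#001cc5 is rgb(0, 28, 197).
23%: (0 + 58.65 = 58.65→59, 28 + 52.21 = 80.21→80, 197 + 13.34 = 210.34→210) → #3b50d2
56%: (0 + 142.8 = 142.8→143, 28 + 127.12 = 155.12→155, 197 + 32.48 = 229.48→229) → #8f9be5
76%: (0 + 193.8 = 193.8→194, 28 + 172.52 = 200.52→201, 197 + 44.08 = 241.08→241) → #c2c9f1
80%: (0 + 204 = 204→204, 28 + 181.6 = 209.6→210, 197 + 46.4 = 243.4→243) → #ccd2f3

#3b50d2, #8f9be5, #c2c9f1, #ccd2f3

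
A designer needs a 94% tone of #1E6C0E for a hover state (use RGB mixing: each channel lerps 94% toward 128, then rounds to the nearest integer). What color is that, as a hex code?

#7A7F79

#1E6C0E is rgb(30, 108, 14).
Per channel, c → c + 0.94(128 − c):
  R: 30 + 92.12 = 122.12 → 122
  G: 108 + 0.94×(128−108) = 108 + 18.8 = 126.8 → 127
  B: 14 + 0.94×(128−14) = 14 + 107.16 = 121.16 → 121
rgb(122, 127, 121) = #7A7F79.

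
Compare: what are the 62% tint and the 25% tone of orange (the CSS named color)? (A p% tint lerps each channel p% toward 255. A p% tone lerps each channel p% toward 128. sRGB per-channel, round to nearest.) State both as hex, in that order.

#FFDD9E, #DF9C20

CSS orange is rgb(255, 165, 0).
62% tint:
  R: 255 + 0.62×(255−255) = 255 + 0 = 255 → 255
  G: 165 + 55.8 = 220.8 → 221
  B: 0 + 0.62×(255−0) = 0 + 158.1 = 158.1 → 158
  → #FFDD9E
25% tone:
  R: 255 − 31.75 = 223.25 → 223
  G: 165 + 0.25×(128−165) = 165 − 9.25 = 155.75 → 156
  B: 0 + 0.25×(128−0) = 0 + 32 = 32 → 32
  → #DF9C20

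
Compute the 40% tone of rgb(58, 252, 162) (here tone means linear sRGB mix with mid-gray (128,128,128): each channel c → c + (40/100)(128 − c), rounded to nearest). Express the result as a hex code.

#56ca94

Per channel, c → c + 0.4(128 − c):
  R: 58 + 28 = 86 → 86
  G: 252 + 0.4×(128−252) = 252 − 49.6 = 202.4 → 202
  B: 162 − 13.6 = 148.4 → 148
rgb(86, 202, 148) = #56ca94.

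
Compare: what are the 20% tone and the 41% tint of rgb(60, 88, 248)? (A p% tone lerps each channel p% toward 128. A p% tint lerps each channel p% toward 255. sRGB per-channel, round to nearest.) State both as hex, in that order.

#4A60E0, #8C9CFB

20% tone:
  R: 60 + 13.6 = 73.6 → 74
  G: 88 + 0.2×(128−88) = 88 + 8 = 96 → 96
  B: 248 + 0.2×(128−248) = 248 − 24 = 224 → 224
  → #4A60E0
41% tint:
  R: 60 + 79.95 = 139.95 → 140
  G: 88 + 68.47 = 156.47 → 156
  B: 248 + 0.41×(255−248) = 248 + 2.87 = 250.87 → 251
  → #8C9CFB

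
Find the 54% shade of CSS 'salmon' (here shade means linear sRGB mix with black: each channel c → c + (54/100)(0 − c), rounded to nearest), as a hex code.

CSS salmon is rgb(250, 128, 114).
Lerp each channel 54% toward 0:
  R: 250 + 0.54×(0−250) = 250 − 135 = 115 → 115
  G: 128 − 69.12 = 58.88 → 59
  B: 114 − 61.56 = 52.44 → 52
rgb(115, 59, 52) = #733b34.

#733b34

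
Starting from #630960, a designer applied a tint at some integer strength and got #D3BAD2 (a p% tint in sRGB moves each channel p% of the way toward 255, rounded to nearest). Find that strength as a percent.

#630960 is rgb(99, 9, 96); #D3BAD2 is rgb(211, 186, 210).
On the G channel (widest range): 186 ≈ 9 + (p/100)(255 − 9), so p ≈ 100×(186 − 9)/(255 − 9) = 17700/246 = 71.95.
p = 72 reproduces all three channels after rounding.

72%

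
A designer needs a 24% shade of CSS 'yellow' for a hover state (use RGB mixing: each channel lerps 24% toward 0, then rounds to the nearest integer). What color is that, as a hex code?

#C2C200

CSS yellow is rgb(255, 255, 0).
Per channel, c → c + 0.24(0 − c):
  R: 255 + 0.24×(0−255) = 255 − 61.2 = 193.8 → 194
  G: 255 − 61.2 = 193.8 → 194
  B: 0 + 0.24×(0−0) = 0 + 0 = 0 → 0
rgb(194, 194, 0) = #C2C200.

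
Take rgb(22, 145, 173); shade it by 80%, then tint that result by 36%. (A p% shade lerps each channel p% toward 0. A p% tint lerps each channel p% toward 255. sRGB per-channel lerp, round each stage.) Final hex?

Per channel, c → c + 0.8(0 − c):
  R: 22 + 0.8×(0−22) = 22 − 17.6 = 4.4 → 4
  G: 145 + 0.8×(0−145) = 145 − 116 = 29 → 29
  B: 173 − 138.4 = 34.6 → 35
After the shade: rgb(4, 29, 35) = #041D23.
A 36% tint moves each channel 36% toward 255:
  R: 4 + 0.36×(255−4) = 4 + 90.36 = 94.36 → 94
  G: 29 + 0.36×(255−29) = 29 + 81.36 = 110.36 → 110
  B: 35 + 0.36×(255−35) = 35 + 79.2 = 114.2 → 114
rgb(94, 110, 114) = #5E6E72.

#5E6E72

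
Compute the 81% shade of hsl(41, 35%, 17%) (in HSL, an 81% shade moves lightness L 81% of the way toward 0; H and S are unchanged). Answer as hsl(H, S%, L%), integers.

hsl(41, 35%, 3%)

L moves 81% from 17 toward 0: 17 − 13.77 = 3.23 → 3.
H and S are unchanged.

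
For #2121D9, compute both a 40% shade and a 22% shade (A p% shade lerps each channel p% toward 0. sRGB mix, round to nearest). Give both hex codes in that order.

#2121D9 is rgb(33, 33, 217).
40% shade:
  R: 33 − 13.2 = 19.8 → 20
  G: 33 + 0.4×(0−33) = 33 − 13.2 = 19.8 → 20
  B: 217 + 0.4×(0−217) = 217 − 86.8 = 130.2 → 130
  → #141482
22% shade:
  R: 33 − 7.26 = 25.74 → 26
  G: 33 + 0.22×(0−33) = 33 − 7.26 = 25.74 → 26
  B: 217 − 47.74 = 169.26 → 169
  → #1A1AA9

#141482, #1A1AA9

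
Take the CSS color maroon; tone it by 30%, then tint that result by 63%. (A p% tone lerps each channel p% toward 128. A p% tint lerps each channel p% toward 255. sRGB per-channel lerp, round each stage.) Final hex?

CSS maroon is rgb(128, 0, 0).
A 30% tone moves each channel 30% toward 128:
  R: 128 + 0 = 128 → 128
  G: 0 + 0.3×(128−0) = 0 + 38.4 = 38.4 → 38
  B: 0 + 0.3×(128−0) = 0 + 38.4 = 38.4 → 38
After the tone: rgb(128, 38, 38) = #802626.
Per channel, c → c + 0.63(255 − c):
  R: 128 + 0.63×(255−128) = 128 + 80.01 = 208.01 → 208
  G: 38 + 0.63×(255−38) = 38 + 136.71 = 174.71 → 175
  B: 38 + 0.63×(255−38) = 38 + 136.71 = 174.71 → 175
rgb(208, 175, 175) = #D0AFAF.

#D0AFAF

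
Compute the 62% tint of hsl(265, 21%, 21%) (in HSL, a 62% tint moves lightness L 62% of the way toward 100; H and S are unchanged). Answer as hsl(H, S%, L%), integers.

L moves 62% from 21 toward 100: 21 + 48.98 = 69.98 → 70.
H and S are unchanged.

hsl(265, 21%, 70%)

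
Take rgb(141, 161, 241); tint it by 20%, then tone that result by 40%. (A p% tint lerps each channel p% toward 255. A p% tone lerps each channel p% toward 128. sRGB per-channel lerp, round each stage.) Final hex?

Lerp each channel 20% toward 255:
  R: 141 + 22.8 = 163.8 → 164
  G: 161 + 0.2×(255−161) = 161 + 18.8 = 179.8 → 180
  B: 241 + 2.8 = 243.8 → 244
After the tint: rgb(164, 180, 244) = #a4b4f4.
Lerp each channel 40% toward 128:
  R: 164 + 0.4×(128−164) = 164 − 14.4 = 149.6 → 150
  G: 180 + 0.4×(128−180) = 180 − 20.8 = 159.2 → 159
  B: 244 + 0.4×(128−244) = 244 − 46.4 = 197.6 → 198
rgb(150, 159, 198) = #969fc6.

#969fc6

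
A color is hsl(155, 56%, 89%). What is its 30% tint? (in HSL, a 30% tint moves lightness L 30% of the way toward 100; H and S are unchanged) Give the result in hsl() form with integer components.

hsl(155, 56%, 92%)

L moves 30% from 89 toward 100: 89 + 3.3 = 92.3 → 92.
H and S are unchanged.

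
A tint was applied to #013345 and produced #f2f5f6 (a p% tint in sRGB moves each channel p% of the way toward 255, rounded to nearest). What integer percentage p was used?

#013345 is rgb(1, 51, 69); #f2f5f6 is rgb(242, 245, 246).
On the R channel (widest range): 242 ≈ 1 + (p/100)(255 − 1), so p ≈ 100×(242 − 1)/(255 − 1) = 24100/254 = 94.88.
p = 95 reproduces all three channels after rounding.

95%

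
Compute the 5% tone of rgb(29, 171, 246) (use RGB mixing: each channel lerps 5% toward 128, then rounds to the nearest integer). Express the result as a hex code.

#22a9f0

Per channel, c → c + 0.05(128 − c):
  R: 29 + 0.05×(128−29) = 29 + 4.95 = 33.95 → 34
  G: 171 + 0.05×(128−171) = 171 − 2.15 = 168.85 → 169
  B: 246 + 0.05×(128−246) = 246 − 5.9 = 240.1 → 240
rgb(34, 169, 240) = #22a9f0.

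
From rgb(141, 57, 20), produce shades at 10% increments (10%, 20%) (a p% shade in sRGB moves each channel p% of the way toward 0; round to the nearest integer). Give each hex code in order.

#7F3312, #712E10

10%: (141 − 14.1 = 126.9→127, 57 − 5.7 = 51.3→51, 20 − 2 = 18→18) → #7F3312
20%: (141 − 28.2 = 112.8→113, 57 − 11.4 = 45.6→46, 20 − 4 = 16→16) → #712E10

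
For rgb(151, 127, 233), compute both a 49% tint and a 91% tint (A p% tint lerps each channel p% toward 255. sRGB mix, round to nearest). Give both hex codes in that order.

#CABEF4, #F6F3FD

49% tint:
  R: 151 + 0.49×(255−151) = 151 + 50.96 = 201.96 → 202
  G: 127 + 0.49×(255−127) = 127 + 62.72 = 189.72 → 190
  B: 233 + 10.78 = 243.78 → 244
  → #CABEF4
91% tint:
  R: 151 + 94.64 = 245.64 → 246
  G: 127 + 116.48 = 243.48 → 243
  B: 233 + 0.91×(255−233) = 233 + 20.02 = 253.02 → 253
  → #F6F3FD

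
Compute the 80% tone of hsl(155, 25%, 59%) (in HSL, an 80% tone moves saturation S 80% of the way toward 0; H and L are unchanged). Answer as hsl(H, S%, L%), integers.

hsl(155, 5%, 59%)

S moves 80% from 25 toward 0: 25 − 20 = 5 → 5.
H and L are unchanged.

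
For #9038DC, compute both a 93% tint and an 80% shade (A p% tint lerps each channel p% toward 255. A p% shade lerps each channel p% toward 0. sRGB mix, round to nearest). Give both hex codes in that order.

#9038DC is rgb(144, 56, 220).
93% tint:
  R: 144 + 0.93×(255−144) = 144 + 103.23 = 247.23 → 247
  G: 56 + 0.93×(255−56) = 56 + 185.07 = 241.07 → 241
  B: 220 + 0.93×(255−220) = 220 + 32.55 = 252.55 → 253
  → #F7F1FD
80% shade:
  R: 144 + 0.8×(0−144) = 144 − 115.2 = 28.8 → 29
  G: 56 + 0.8×(0−56) = 56 − 44.8 = 11.2 → 11
  B: 220 + 0.8×(0−220) = 220 − 176 = 44 → 44
  → #1D0B2C

#F7F1FD, #1D0B2C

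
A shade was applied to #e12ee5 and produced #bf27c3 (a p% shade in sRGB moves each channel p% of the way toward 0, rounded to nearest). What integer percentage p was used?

#e12ee5 is rgb(225, 46, 229); #bf27c3 is rgb(191, 39, 195).
On the B channel (widest range): 195 ≈ 229 + (p/100)(0 − 229), so p ≈ 100×(195 − 229)/(0 − 229) = -3400/-229 = 14.85.
p = 15 reproduces all three channels after rounding.

15%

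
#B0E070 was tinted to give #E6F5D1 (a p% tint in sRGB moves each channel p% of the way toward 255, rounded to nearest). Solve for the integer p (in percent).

68%

#B0E070 is rgb(176, 224, 112); #E6F5D1 is rgb(230, 245, 209).
On the B channel (widest range): 209 ≈ 112 + (p/100)(255 − 112), so p ≈ 100×(209 − 112)/(255 − 112) = 9700/143 = 67.83.
p = 68 reproduces all three channels after rounding.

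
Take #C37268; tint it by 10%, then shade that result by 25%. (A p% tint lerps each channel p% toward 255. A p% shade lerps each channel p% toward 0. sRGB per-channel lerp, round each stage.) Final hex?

#976059

#C37268 is rgb(195, 114, 104).
Per channel, c → c + 0.1(255 − c):
  R: 195 + 6 = 201 → 201
  G: 114 + 14.1 = 128.1 → 128
  B: 104 + 15.1 = 119.1 → 119
After the tint: rgb(201, 128, 119) = #C98077.
A 25% shade moves each channel 25% toward 0:
  R: 201 + 0.25×(0−201) = 201 − 50.25 = 150.75 → 151
  G: 128 − 32 = 96 → 96
  B: 119 − 29.75 = 89.25 → 89
rgb(151, 96, 89) = #976059.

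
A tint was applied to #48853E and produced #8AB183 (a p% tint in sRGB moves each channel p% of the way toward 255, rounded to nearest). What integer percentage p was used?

#48853E is rgb(72, 133, 62); #8AB183 is rgb(138, 177, 131).
On the B channel (widest range): 131 ≈ 62 + (p/100)(255 − 62), so p ≈ 100×(131 − 62)/(255 − 62) = 6900/193 = 35.75.
p = 36 reproduces all three channels after rounding.

36%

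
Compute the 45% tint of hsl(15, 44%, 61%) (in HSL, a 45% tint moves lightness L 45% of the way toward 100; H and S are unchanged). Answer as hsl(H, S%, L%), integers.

L moves 45% from 61 toward 100: 61 + 17.55 = 78.55 → 79.
H and S are unchanged.

hsl(15, 44%, 79%)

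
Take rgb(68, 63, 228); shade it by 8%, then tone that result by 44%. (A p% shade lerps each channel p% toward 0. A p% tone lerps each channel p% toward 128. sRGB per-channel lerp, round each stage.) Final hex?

An 8% shade moves each channel 8% toward 0:
  R: 68 − 5.44 = 62.56 → 63
  G: 63 + 0.08×(0−63) = 63 − 5.04 = 57.96 → 58
  B: 228 + 0.08×(0−228) = 228 − 18.24 = 209.76 → 210
After the shade: rgb(63, 58, 210) = #3F3AD2.
A 44% tone moves each channel 44% toward 128:
  R: 63 + 28.6 = 91.6 → 92
  G: 58 + 0.44×(128−58) = 58 + 30.8 = 88.8 → 89
  B: 210 + 0.44×(128−210) = 210 − 36.08 = 173.92 → 174
rgb(92, 89, 174) = #5C59AE.

#5C59AE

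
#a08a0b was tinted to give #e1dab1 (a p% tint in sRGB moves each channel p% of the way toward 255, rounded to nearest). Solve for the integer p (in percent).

#a08a0b is rgb(160, 138, 11); #e1dab1 is rgb(225, 218, 177).
On the B channel (widest range): 177 ≈ 11 + (p/100)(255 − 11), so p ≈ 100×(177 − 11)/(255 − 11) = 16600/244 = 68.03.
p = 68 reproduces all three channels after rounding.

68%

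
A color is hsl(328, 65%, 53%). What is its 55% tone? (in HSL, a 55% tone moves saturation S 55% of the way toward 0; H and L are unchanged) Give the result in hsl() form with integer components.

S moves 55% from 65 toward 0: 65 − 35.75 = 29.25 → 29.
H and L are unchanged.

hsl(328, 29%, 53%)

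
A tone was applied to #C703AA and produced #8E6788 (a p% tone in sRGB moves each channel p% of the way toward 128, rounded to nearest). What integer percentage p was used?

#C703AA is rgb(199, 3, 170); #8E6788 is rgb(142, 103, 136).
On the G channel (widest range): 103 ≈ 3 + (p/100)(128 − 3), so p ≈ 100×(103 − 3)/(128 − 3) = 10000/125 = 80.00.
p = 80 reproduces all three channels after rounding.

80%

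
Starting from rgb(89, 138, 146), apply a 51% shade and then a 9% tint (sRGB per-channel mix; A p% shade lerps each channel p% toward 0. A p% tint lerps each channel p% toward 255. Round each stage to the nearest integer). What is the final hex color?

#3F5558

Lerp each channel 51% toward 0:
  R: 89 − 45.39 = 43.61 → 44
  G: 138 + 0.51×(0−138) = 138 − 70.38 = 67.62 → 68
  B: 146 − 74.46 = 71.54 → 72
After the shade: rgb(44, 68, 72) = #2C4448.
Per channel, c → c + 0.09(255 − c):
  R: 44 + 18.99 = 62.99 → 63
  G: 68 + 0.09×(255−68) = 68 + 16.83 = 84.83 → 85
  B: 72 + 0.09×(255−72) = 72 + 16.47 = 88.47 → 88
rgb(63, 85, 88) = #3F5558.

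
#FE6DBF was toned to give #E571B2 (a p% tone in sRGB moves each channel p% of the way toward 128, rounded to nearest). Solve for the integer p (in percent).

20%

#FE6DBF is rgb(254, 109, 191); #E571B2 is rgb(229, 113, 178).
On the R channel (widest range): 229 ≈ 254 + (p/100)(128 − 254), so p ≈ 100×(229 − 254)/(128 − 254) = -2500/-126 = 19.84.
p = 20 reproduces all three channels after rounding.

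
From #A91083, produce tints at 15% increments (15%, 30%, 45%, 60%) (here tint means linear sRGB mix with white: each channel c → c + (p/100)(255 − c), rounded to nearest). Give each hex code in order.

#B63496, #C358A8, #D07CBB, #DD9FCD

#A91083 is rgb(169, 16, 131).
15%: (169 + 12.9 = 181.9→182, 16 + 35.85 = 51.85→52, 131 + 18.6 = 149.6→150) → #B63496
30%: (169 + 25.8 = 194.8→195, 16 + 71.7 = 87.7→88, 131 + 37.2 = 168.2→168) → #C358A8
45%: (169 + 38.7 = 207.7→208, 16 + 107.55 = 123.55→124, 131 + 55.8 = 186.8→187) → #D07CBB
60%: (169 + 51.6 = 220.6→221, 16 + 143.4 = 159.4→159, 131 + 74.4 = 205.4→205) → #DD9FCD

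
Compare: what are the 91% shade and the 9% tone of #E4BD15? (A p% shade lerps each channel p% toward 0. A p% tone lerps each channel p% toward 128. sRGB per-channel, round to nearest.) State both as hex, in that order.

#151102, #DBB81F

#E4BD15 is rgb(228, 189, 21).
91% shade:
  R: 228 + 0.91×(0−228) = 228 − 207.48 = 20.52 → 21
  G: 189 + 0.91×(0−189) = 189 − 171.99 = 17.01 → 17
  B: 21 − 19.11 = 1.89 → 2
  → #151102
9% tone:
  R: 228 − 9 = 219 → 219
  G: 189 + 0.09×(128−189) = 189 − 5.49 = 183.51 → 184
  B: 21 + 0.09×(128−21) = 21 + 9.63 = 30.63 → 31
  → #DBB81F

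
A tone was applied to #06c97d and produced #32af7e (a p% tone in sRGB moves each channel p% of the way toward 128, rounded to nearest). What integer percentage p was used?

36%

#06c97d is rgb(6, 201, 125); #32af7e is rgb(50, 175, 126).
On the R channel (widest range): 50 ≈ 6 + (p/100)(128 − 6), so p ≈ 100×(50 − 6)/(128 − 6) = 4400/122 = 36.07.
p = 36 reproduces all three channels after rounding.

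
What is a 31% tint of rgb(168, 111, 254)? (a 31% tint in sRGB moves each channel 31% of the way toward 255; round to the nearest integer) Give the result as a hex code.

Lerp each channel 31% toward 255:
  R: 168 + 0.31×(255−168) = 168 + 26.97 = 194.97 → 195
  G: 111 + 0.31×(255−111) = 111 + 44.64 = 155.64 → 156
  B: 254 + 0.31×(255−254) = 254 + 0.31 = 254.31 → 254
rgb(195, 156, 254) = #c39cfe.

#c39cfe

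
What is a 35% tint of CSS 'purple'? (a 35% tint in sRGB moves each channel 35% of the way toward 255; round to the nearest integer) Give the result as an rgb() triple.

rgb(172, 89, 172)

CSS purple is rgb(128, 0, 128).
Per channel, c → c + 0.35(255 − c):
  R: 128 + 0.35×(255−128) = 128 + 44.45 = 172.45 → 172
  G: 0 + 89.25 = 89.25 → 89
  B: 128 + 44.45 = 172.45 → 172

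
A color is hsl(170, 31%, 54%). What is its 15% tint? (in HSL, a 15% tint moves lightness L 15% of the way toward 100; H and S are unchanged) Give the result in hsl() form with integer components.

hsl(170, 31%, 61%)

L moves 15% from 54 toward 100: 54 + 6.9 = 60.9 → 61.
H and S are unchanged.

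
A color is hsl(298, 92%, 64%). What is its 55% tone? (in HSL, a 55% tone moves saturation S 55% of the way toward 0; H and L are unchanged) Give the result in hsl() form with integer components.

hsl(298, 41%, 64%)

S moves 55% from 92 toward 0: 92 − 50.6 = 41.4 → 41.
H and L are unchanged.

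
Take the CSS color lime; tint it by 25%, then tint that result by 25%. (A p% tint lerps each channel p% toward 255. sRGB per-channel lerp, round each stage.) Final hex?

CSS lime is rgb(0, 255, 0).
Per channel, c → c + 0.25(255 − c):
  R: 0 + 0.25×(255−0) = 0 + 63.75 = 63.75 → 64
  G: 255 + 0.25×(255−255) = 255 + 0 = 255 → 255
  B: 0 + 0.25×(255−0) = 0 + 63.75 = 63.75 → 64
After the tint: rgb(64, 255, 64) = #40FF40.
Lerp each channel 25% toward 255:
  R: 64 + 0.25×(255−64) = 64 + 47.75 = 111.75 → 112
  G: 255 + 0.25×(255−255) = 255 + 0 = 255 → 255
  B: 64 + 0.25×(255−64) = 64 + 47.75 = 111.75 → 112
rgb(112, 255, 112) = #70FF70.

#70FF70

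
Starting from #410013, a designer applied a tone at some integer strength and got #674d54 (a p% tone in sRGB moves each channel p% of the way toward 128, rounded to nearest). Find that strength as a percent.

60%

#410013 is rgb(65, 0, 19); #674d54 is rgb(103, 77, 84).
On the G channel (widest range): 77 ≈ 0 + (p/100)(128 − 0), so p ≈ 100×(77 − 0)/(128 − 0) = 7700/128 = 60.16.
p = 60 reproduces all three channels after rounding.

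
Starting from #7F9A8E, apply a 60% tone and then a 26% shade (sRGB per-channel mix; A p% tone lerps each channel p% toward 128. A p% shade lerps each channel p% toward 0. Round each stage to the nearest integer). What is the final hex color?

#7F9A8E is rgb(127, 154, 142).
A 60% tone moves each channel 60% toward 128:
  R: 127 + 0.6×(128−127) = 127 + 0.6 = 127.6 → 128
  G: 154 + 0.6×(128−154) = 154 − 15.6 = 138.4 → 138
  B: 142 + 0.6×(128−142) = 142 − 8.4 = 133.6 → 134
After the tone: rgb(128, 138, 134) = #808A86.
Lerp each channel 26% toward 0:
  R: 128 − 33.28 = 94.72 → 95
  G: 138 + 0.26×(0−138) = 138 − 35.88 = 102.12 → 102
  B: 134 − 34.84 = 99.16 → 99
rgb(95, 102, 99) = #5F6663.

#5F6663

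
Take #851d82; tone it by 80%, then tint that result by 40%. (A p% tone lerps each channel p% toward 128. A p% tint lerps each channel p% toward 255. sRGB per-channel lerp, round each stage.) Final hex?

#851d82 is rgb(133, 29, 130).
An 80% tone moves each channel 80% toward 128:
  R: 133 + 0.8×(128−133) = 133 − 4 = 129 → 129
  G: 29 + 0.8×(128−29) = 29 + 79.2 = 108.2 → 108
  B: 130 + 0.8×(128−130) = 130 − 1.6 = 128.4 → 128
After the tone: rgb(129, 108, 128) = #816c80.
Lerp each channel 40% toward 255:
  R: 129 + 50.4 = 179.4 → 179
  G: 108 + 0.4×(255−108) = 108 + 58.8 = 166.8 → 167
  B: 128 + 50.8 = 178.8 → 179
rgb(179, 167, 179) = #b3a7b3.

#b3a7b3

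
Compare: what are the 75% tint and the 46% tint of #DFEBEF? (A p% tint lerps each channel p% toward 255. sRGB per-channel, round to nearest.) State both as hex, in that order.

#F7FAFB, #EEF4F6

#DFEBEF is rgb(223, 235, 239).
75% tint:
  R: 223 + 0.75×(255−223) = 223 + 24 = 247 → 247
  G: 235 + 0.75×(255−235) = 235 + 15 = 250 → 250
  B: 239 + 12 = 251 → 251
  → #F7FAFB
46% tint:
  R: 223 + 0.46×(255−223) = 223 + 14.72 = 237.72 → 238
  G: 235 + 0.46×(255−235) = 235 + 9.2 = 244.2 → 244
  B: 239 + 0.46×(255−239) = 239 + 7.36 = 246.36 → 246
  → #EEF4F6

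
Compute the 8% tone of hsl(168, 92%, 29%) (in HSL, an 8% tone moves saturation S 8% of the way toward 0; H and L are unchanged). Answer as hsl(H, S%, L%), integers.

S moves 8% from 92 toward 0: 92 − 7.36 = 84.64 → 85.
H and L are unchanged.

hsl(168, 85%, 29%)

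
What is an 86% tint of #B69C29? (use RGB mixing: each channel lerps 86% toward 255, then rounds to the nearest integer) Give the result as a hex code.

#F5F1E1

#B69C29 is rgb(182, 156, 41).
An 86% tint moves each channel 86% toward 255:
  R: 182 + 62.78 = 244.78 → 245
  G: 156 + 85.14 = 241.14 → 241
  B: 41 + 0.86×(255−41) = 41 + 184.04 = 225.04 → 225
rgb(245, 241, 225) = #F5F1E1.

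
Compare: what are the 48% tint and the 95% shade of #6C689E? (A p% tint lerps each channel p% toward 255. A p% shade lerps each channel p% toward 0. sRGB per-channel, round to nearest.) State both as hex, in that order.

#B3B0CD, #050508

#6C689E is rgb(108, 104, 158).
48% tint:
  R: 108 + 0.48×(255−108) = 108 + 70.56 = 178.56 → 179
  G: 104 + 0.48×(255−104) = 104 + 72.48 = 176.48 → 176
  B: 158 + 0.48×(255−158) = 158 + 46.56 = 204.56 → 205
  → #B3B0CD
95% shade:
  R: 108 − 102.6 = 5.4 → 5
  G: 104 + 0.95×(0−104) = 104 − 98.8 = 5.2 → 5
  B: 158 − 150.1 = 7.9 → 8
  → #050508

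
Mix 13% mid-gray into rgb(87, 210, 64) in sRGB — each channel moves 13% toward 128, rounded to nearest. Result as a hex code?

Lerp each channel 13% toward 128:
  R: 87 + 0.13×(128−87) = 87 + 5.33 = 92.33 → 92
  G: 210 + 0.13×(128−210) = 210 − 10.66 = 199.34 → 199
  B: 64 + 0.13×(128−64) = 64 + 8.32 = 72.32 → 72
rgb(92, 199, 72) = #5cc748.

#5cc748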